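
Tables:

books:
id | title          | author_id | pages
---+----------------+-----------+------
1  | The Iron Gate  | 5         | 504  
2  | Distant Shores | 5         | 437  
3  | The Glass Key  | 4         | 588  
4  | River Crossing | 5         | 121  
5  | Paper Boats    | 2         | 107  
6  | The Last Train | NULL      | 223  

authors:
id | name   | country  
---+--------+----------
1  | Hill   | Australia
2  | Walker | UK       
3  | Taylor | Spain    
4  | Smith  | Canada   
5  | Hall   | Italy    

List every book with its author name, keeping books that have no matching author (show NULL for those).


LEFT JOIN keeps every row from books (the left table); where author_id has no match in authors, the author columns become NULL. Walk through each book:
  - book 1 (The Iron Gate): author_id=5 -> matches Hall
  - book 2 (Distant Shores): author_id=5 -> matches Hall
  - book 3 (The Glass Key): author_id=4 -> matches Smith
  - book 4 (River Crossing): author_id=5 -> matches Hall
  - book 5 (Paper Boats): author_id=2 -> matches Walker
  - book 6 (The Last Train): author_id=NULL, no match -> kept with NULL
All 6 rows appear; 1 has NULL author.

SQL:
SELECT a.title, b.name AS author
FROM books a
LEFT JOIN authors b ON a.author_id = b.id

Result:
title          | author
---------------+-------
The Iron Gate  | Hall  
Distant Shores | Hall  
The Glass Key  | Smith 
River Crossing | Hall  
Paper Boats    | Walker
The Last Train | NULL  


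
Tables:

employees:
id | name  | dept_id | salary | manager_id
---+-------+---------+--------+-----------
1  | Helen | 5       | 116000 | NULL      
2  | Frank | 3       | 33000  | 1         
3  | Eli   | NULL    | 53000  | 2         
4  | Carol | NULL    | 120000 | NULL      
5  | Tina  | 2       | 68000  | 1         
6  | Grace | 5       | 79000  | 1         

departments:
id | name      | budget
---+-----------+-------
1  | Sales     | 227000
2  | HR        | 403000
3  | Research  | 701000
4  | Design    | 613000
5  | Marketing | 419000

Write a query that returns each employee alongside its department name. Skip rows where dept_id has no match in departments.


INNER JOIN keeps only employees rows whose dept_id matches an id in departments. Walk through each employee:
  - employee 1 (Helen): dept_id=5 -> matches Marketing
  - employee 2 (Frank): dept_id=3 -> matches Research
  - employee 3 (Eli): dept_id=NULL, no match -> dropped
  - employee 4 (Carol): dept_id=NULL, no match -> dropped
  - employee 5 (Tina): dept_id=2 -> matches HR
  - employee 6 (Grace): dept_id=5 -> matches Marketing
So 2 of 6 rows are dropped.

SQL:
SELECT a.name, b.name AS department
FROM employees a
INNER JOIN departments b ON a.dept_id = b.id

Result:
name  | department
------+-----------
Helen | Marketing 
Frank | Research  
Tina  | HR        
Grace | Marketing 


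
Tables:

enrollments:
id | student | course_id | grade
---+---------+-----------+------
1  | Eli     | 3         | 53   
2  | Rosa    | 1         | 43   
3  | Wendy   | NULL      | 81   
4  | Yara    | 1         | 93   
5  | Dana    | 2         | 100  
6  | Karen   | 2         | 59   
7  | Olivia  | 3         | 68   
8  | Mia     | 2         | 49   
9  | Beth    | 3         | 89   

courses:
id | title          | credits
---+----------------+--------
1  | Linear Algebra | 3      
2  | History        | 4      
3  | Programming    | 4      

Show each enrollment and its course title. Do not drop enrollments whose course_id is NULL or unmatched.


LEFT JOIN keeps every row from enrollments (the left table); where course_id has no match in courses, the course columns become NULL. Walk through each enrollment:
  - enrollment 1 (Eli): course_id=3 -> matches Programming
  - enrollment 2 (Rosa): course_id=1 -> matches Linear Algebra
  - enrollment 3 (Wendy): course_id=NULL, no match -> kept with NULL
  - enrollment 4 (Yara): course_id=1 -> matches Linear Algebra
  - enrollment 5 (Dana): course_id=2 -> matches History
  - enrollment 6 (Karen): course_id=2 -> matches History
  - enrollment 7 (Olivia): course_id=3 -> matches Programming
  - enrollment 8 (Mia): course_id=2 -> matches History
  - enrollment 9 (Beth): course_id=3 -> matches Programming
All 9 rows appear; 1 has NULL course.

SQL:
SELECT a.student, b.title AS course
FROM enrollments a
LEFT JOIN courses b ON a.course_id = b.id

Result:
student | course        
--------+---------------
Eli     | Programming   
Rosa    | Linear Algebra
Wendy   | NULL          
Yara    | Linear Algebra
Dana    | History       
Karen   | History       
Olivia  | Programming   
Mia     | History       
Beth    | Programming   


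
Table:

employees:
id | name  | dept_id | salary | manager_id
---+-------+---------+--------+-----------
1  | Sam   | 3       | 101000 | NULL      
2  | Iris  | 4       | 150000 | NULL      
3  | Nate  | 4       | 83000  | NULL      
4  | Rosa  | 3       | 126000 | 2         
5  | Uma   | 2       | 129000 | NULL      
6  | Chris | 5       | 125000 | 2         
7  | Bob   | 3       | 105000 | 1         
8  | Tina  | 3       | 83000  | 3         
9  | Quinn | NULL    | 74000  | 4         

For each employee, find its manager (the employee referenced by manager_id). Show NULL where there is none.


This is a self-join: employees is joined to a second copy of itself, matching each row's manager_id to another row's id. Use LEFT JOIN so rows with manager_id=NULL are kept.
  - employee 1 (Sam): manager_id=NULL -> NULL
  - employee 2 (Iris): manager_id=NULL -> NULL
  - employee 3 (Nate): manager_id=NULL -> NULL
  - employee 4 (Rosa): manager_id=2 -> Iris
  - employee 5 (Uma): manager_id=NULL -> NULL
  - employee 6 (Chris): manager_id=2 -> Iris
  - employee 7 (Bob): manager_id=1 -> Sam
  - employee 8 (Tina): manager_id=3 -> Nate
  - employee 9 (Quinn): manager_id=4 -> Rosa

SQL:
SELECT a.name AS item, b.name AS manager
FROM employees a
LEFT JOIN employees b ON a.manager_id = b.id

Result:
item  | manager
------+--------
Sam   | NULL   
Iris  | NULL   
Nate  | NULL   
Rosa  | Iris   
Uma   | NULL   
Chris | Iris   
Bob   | Sam    
Tina  | Nate   
Quinn | Rosa   


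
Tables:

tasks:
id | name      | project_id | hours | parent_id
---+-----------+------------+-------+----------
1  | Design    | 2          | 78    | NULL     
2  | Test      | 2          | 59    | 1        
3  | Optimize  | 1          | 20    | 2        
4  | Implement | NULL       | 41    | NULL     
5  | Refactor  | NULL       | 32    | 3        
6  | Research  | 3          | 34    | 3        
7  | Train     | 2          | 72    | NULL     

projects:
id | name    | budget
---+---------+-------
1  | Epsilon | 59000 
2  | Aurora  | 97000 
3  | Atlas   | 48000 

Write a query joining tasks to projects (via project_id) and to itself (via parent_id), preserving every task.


Two LEFT JOINs from the same base table tasks: one to projects via project_id, one to tasks itself via parent_id. Both are LEFT so every task is preserved.
Match against projects:
  - task 1 (Design): project_id=2 -> matches Aurora
  - task 2 (Test): project_id=2 -> matches Aurora
  - task 3 (Optimize): project_id=1 -> matches Epsilon
  - task 4 (Implement): project_id=NULL, no match -> kept with NULL
  - task 5 (Refactor): project_id=NULL, no match -> kept with NULL
  - task 6 (Research): project_id=3 -> matches Atlas
  - task 7 (Train): project_id=2 -> matches Aurora
Match against tasks (self):
  - task 1 (Design): parent_id=NULL -> NULL
  - task 2 (Test): parent_id=1 -> Design
  - task 3 (Optimize): parent_id=2 -> Test
  - task 4 (Implement): parent_id=NULL -> NULL
  - task 5 (Refactor): parent_id=3 -> Optimize
  - task 6 (Research): parent_id=3 -> Optimize
  - task 7 (Train): parent_id=NULL -> NULL

SQL:
SELECT a.name, b.name AS project, c.name AS parent
FROM tasks a
LEFT JOIN projects b ON a.project_id = b.id
LEFT JOIN tasks c ON a.parent_id = c.id

Result:
name      | project | parent  
----------+---------+---------
Design    | Aurora  | NULL    
Test      | Aurora  | Design  
Optimize  | Epsilon | Test    
Implement | NULL    | NULL    
Refactor  | NULL    | Optimize
Research  | Atlas   | Optimize
Train     | Aurora  | NULL    


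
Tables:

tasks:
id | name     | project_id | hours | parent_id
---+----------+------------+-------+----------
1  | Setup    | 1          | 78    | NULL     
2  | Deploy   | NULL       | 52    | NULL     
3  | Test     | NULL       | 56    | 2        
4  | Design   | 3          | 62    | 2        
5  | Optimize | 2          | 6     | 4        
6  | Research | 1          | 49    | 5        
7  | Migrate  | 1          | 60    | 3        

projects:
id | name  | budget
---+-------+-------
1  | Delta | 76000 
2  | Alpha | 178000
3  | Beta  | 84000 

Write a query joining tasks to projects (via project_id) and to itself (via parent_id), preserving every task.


Two LEFT JOINs from the same base table tasks: one to projects via project_id, one to tasks itself via parent_id. Both are LEFT so every task is preserved.
Match against projects:
  - task 1 (Setup): project_id=1 -> matches Delta
  - task 2 (Deploy): project_id=NULL, no match -> kept with NULL
  - task 3 (Test): project_id=NULL, no match -> kept with NULL
  - task 4 (Design): project_id=3 -> matches Beta
  - task 5 (Optimize): project_id=2 -> matches Alpha
  - task 6 (Research): project_id=1 -> matches Delta
  - task 7 (Migrate): project_id=1 -> matches Delta
Match against tasks (self):
  - task 1 (Setup): parent_id=NULL -> NULL
  - task 2 (Deploy): parent_id=NULL -> NULL
  - task 3 (Test): parent_id=2 -> Deploy
  - task 4 (Design): parent_id=2 -> Deploy
  - task 5 (Optimize): parent_id=4 -> Design
  - task 6 (Research): parent_id=5 -> Optimize
  - task 7 (Migrate): parent_id=3 -> Test

SQL:
SELECT a.name, b.name AS project, c.name AS parent
FROM tasks a
LEFT JOIN projects b ON a.project_id = b.id
LEFT JOIN tasks c ON a.parent_id = c.id

Result:
name     | project | parent  
---------+---------+---------
Setup    | Delta   | NULL    
Deploy   | NULL    | NULL    
Test     | NULL    | Deploy  
Design   | Beta    | Deploy  
Optimize | Alpha   | Design  
Research | Delta   | Optimize
Migrate  | Delta   | Test    


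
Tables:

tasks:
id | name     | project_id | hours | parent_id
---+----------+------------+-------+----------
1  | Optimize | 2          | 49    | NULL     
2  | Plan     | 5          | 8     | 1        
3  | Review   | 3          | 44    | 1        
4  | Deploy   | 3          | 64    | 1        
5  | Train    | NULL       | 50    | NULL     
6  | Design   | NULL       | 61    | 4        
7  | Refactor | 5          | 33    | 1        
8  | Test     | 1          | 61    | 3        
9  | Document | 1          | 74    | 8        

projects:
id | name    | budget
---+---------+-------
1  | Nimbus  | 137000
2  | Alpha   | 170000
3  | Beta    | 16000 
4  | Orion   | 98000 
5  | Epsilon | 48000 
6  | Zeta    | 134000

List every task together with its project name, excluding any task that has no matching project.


INNER JOIN keeps only tasks rows whose project_id matches an id in projects. Walk through each task:
  - task 1 (Optimize): project_id=2 -> matches Alpha
  - task 2 (Plan): project_id=5 -> matches Epsilon
  - task 3 (Review): project_id=3 -> matches Beta
  - task 4 (Deploy): project_id=3 -> matches Beta
  - task 5 (Train): project_id=NULL, no match -> dropped
  - task 6 (Design): project_id=NULL, no match -> dropped
  - task 7 (Refactor): project_id=5 -> matches Epsilon
  - task 8 (Test): project_id=1 -> matches Nimbus
  - task 9 (Document): project_id=1 -> matches Nimbus
So 2 of 9 rows are dropped.

SQL:
SELECT a.name, b.name AS project
FROM tasks a
INNER JOIN projects b ON a.project_id = b.id

Result:
name     | project
---------+--------
Optimize | Alpha  
Plan     | Epsilon
Review   | Beta   
Deploy   | Beta   
Refactor | Epsilon
Test     | Nimbus 
Document | Nimbus 


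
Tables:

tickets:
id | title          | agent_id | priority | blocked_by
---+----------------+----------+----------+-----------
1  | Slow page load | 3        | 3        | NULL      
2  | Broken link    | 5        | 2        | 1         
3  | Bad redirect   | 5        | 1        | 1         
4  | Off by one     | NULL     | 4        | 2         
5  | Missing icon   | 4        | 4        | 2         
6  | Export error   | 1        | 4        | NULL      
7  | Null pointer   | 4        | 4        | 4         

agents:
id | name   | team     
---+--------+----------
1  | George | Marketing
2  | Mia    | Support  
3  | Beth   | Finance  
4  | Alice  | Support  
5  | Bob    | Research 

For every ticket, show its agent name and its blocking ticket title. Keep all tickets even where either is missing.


Two LEFT JOINs from the same base table tickets: one to agents via agent_id, one to tickets itself via blocked_by. Both are LEFT so every ticket is preserved.
Match against agents:
  - ticket 1 (Slow page load): agent_id=3 -> matches Beth
  - ticket 2 (Broken link): agent_id=5 -> matches Bob
  - ticket 3 (Bad redirect): agent_id=5 -> matches Bob
  - ticket 4 (Off by one): agent_id=NULL, no match -> kept with NULL
  - ticket 5 (Missing icon): agent_id=4 -> matches Alice
  - ticket 6 (Export error): agent_id=1 -> matches George
  - ticket 7 (Null pointer): agent_id=4 -> matches Alice
Match against tickets (self):
  - ticket 1 (Slow page load): blocked_by=NULL -> NULL
  - ticket 2 (Broken link): blocked_by=1 -> Slow page load
  - ticket 3 (Bad redirect): blocked_by=1 -> Slow page load
  - ticket 4 (Off by one): blocked_by=2 -> Broken link
  - ticket 5 (Missing icon): blocked_by=2 -> Broken link
  - ticket 6 (Export error): blocked_by=NULL -> NULL
  - ticket 7 (Null pointer): blocked_by=4 -> Off by one

SQL:
SELECT a.title, b.name AS agent, c.title AS blocked_by
FROM tickets a
LEFT JOIN agents b ON a.agent_id = b.id
LEFT JOIN tickets c ON a.blocked_by = c.id

Result:
title          | agent  | blocked_by    
---------------+--------+---------------
Slow page load | Beth   | NULL          
Broken link    | Bob    | Slow page load
Bad redirect   | Bob    | Slow page load
Off by one     | NULL   | Broken link   
Missing icon   | Alice  | Broken link   
Export error   | George | NULL          
Null pointer   | Alice  | Off by one    


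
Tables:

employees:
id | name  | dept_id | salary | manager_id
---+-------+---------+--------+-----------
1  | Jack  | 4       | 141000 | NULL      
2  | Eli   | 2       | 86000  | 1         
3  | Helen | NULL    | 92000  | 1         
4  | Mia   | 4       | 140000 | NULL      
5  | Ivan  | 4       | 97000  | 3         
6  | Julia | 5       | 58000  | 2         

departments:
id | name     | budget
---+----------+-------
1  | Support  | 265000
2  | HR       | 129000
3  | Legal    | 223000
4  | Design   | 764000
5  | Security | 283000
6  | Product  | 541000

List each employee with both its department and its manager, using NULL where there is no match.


Two LEFT JOINs from the same base table employees: one to departments via dept_id, one to employees itself via manager_id. Both are LEFT so every employee is preserved.
Match against departments:
  - employee 1 (Jack): dept_id=4 -> matches Design
  - employee 2 (Eli): dept_id=2 -> matches HR
  - employee 3 (Helen): dept_id=NULL, no match -> kept with NULL
  - employee 4 (Mia): dept_id=4 -> matches Design
  - employee 5 (Ivan): dept_id=4 -> matches Design
  - employee 6 (Julia): dept_id=5 -> matches Security
Match against employees (self):
  - employee 1 (Jack): manager_id=NULL -> NULL
  - employee 2 (Eli): manager_id=1 -> Jack
  - employee 3 (Helen): manager_id=1 -> Jack
  - employee 4 (Mia): manager_id=NULL -> NULL
  - employee 5 (Ivan): manager_id=3 -> Helen
  - employee 6 (Julia): manager_id=2 -> Eli

SQL:
SELECT a.name, b.name AS department, c.name AS manager
FROM employees a
LEFT JOIN departments b ON a.dept_id = b.id
LEFT JOIN employees c ON a.manager_id = c.id

Result:
name  | department | manager
------+------------+--------
Jack  | Design     | NULL   
Eli   | HR         | Jack   
Helen | NULL       | Jack   
Mia   | Design     | NULL   
Ivan  | Design     | Helen  
Julia | Security   | Eli    


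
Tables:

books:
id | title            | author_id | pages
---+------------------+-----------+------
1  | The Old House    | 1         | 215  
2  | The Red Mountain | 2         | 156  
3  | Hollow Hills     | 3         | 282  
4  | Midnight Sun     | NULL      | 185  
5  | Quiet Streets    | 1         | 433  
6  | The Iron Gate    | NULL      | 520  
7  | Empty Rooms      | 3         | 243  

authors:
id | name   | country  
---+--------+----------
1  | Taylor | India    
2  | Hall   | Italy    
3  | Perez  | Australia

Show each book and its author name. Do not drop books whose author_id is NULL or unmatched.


LEFT JOIN keeps every row from books (the left table); where author_id has no match in authors, the author columns become NULL. Walk through each book:
  - book 1 (The Old House): author_id=1 -> matches Taylor
  - book 2 (The Red Mountain): author_id=2 -> matches Hall
  - book 3 (Hollow Hills): author_id=3 -> matches Perez
  - book 4 (Midnight Sun): author_id=NULL, no match -> kept with NULL
  - book 5 (Quiet Streets): author_id=1 -> matches Taylor
  - book 6 (The Iron Gate): author_id=NULL, no match -> kept with NULL
  - book 7 (Empty Rooms): author_id=3 -> matches Perez
All 7 rows appear; 2 have NULL author.

SQL:
SELECT a.title, b.name AS author
FROM books a
LEFT JOIN authors b ON a.author_id = b.id

Result:
title            | author
-----------------+-------
The Old House    | Taylor
The Red Mountain | Hall  
Hollow Hills     | Perez 
Midnight Sun     | NULL  
Quiet Streets    | Taylor
The Iron Gate    | NULL  
Empty Rooms      | Perez 


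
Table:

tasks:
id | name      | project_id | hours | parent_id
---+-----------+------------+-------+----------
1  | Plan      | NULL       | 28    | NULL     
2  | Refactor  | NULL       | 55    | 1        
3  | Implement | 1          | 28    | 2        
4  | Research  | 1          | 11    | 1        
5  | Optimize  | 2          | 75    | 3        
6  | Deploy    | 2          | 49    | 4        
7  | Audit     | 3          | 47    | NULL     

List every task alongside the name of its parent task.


This is a self-join: tasks is joined to a second copy of itself, matching each row's parent_id to another row's id. Use LEFT JOIN so rows with parent_id=NULL are kept.
  - task 1 (Plan): parent_id=NULL -> NULL
  - task 2 (Refactor): parent_id=1 -> Plan
  - task 3 (Implement): parent_id=2 -> Refactor
  - task 4 (Research): parent_id=1 -> Plan
  - task 5 (Optimize): parent_id=3 -> Implement
  - task 6 (Deploy): parent_id=4 -> Research
  - task 7 (Audit): parent_id=NULL -> NULL

SQL:
SELECT a.name AS item, b.name AS parent
FROM tasks a
LEFT JOIN tasks b ON a.parent_id = b.id

Result:
item      | parent   
----------+----------
Plan      | NULL     
Refactor  | Plan     
Implement | Refactor 
Research  | Plan     
Optimize  | Implement
Deploy    | Research 
Audit     | NULL     


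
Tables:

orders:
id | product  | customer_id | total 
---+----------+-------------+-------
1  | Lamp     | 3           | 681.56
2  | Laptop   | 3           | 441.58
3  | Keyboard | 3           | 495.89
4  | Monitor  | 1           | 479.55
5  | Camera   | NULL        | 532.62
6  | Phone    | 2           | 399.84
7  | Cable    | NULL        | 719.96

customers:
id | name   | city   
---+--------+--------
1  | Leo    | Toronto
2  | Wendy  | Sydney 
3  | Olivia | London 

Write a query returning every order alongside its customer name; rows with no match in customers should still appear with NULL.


LEFT JOIN keeps every row from orders (the left table); where customer_id has no match in customers, the customer columns become NULL. Walk through each order:
  - order 1 (Lamp): customer_id=3 -> matches Olivia
  - order 2 (Laptop): customer_id=3 -> matches Olivia
  - order 3 (Keyboard): customer_id=3 -> matches Olivia
  - order 4 (Monitor): customer_id=1 -> matches Leo
  - order 5 (Camera): customer_id=NULL, no match -> kept with NULL
  - order 6 (Phone): customer_id=2 -> matches Wendy
  - order 7 (Cable): customer_id=NULL, no match -> kept with NULL
All 7 rows appear; 2 have NULL customer.

SQL:
SELECT a.product, b.name AS customer
FROM orders a
LEFT JOIN customers b ON a.customer_id = b.id

Result:
product  | customer
---------+---------
Lamp     | Olivia  
Laptop   | Olivia  
Keyboard | Olivia  
Monitor  | Leo     
Camera   | NULL    
Phone    | Wendy   
Cable    | NULL    


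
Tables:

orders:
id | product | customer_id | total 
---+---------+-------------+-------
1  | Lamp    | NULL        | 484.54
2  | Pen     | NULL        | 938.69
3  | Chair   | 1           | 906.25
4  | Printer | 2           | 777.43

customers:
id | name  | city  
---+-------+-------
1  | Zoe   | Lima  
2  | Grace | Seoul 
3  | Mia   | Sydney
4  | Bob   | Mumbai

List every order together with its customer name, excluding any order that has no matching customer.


INNER JOIN keeps only orders rows whose customer_id matches an id in customers. Walk through each order:
  - order 1 (Lamp): customer_id=NULL, no match -> dropped
  - order 2 (Pen): customer_id=NULL, no match -> dropped
  - order 3 (Chair): customer_id=1 -> matches Zoe
  - order 4 (Printer): customer_id=2 -> matches Grace
So 2 of 4 rows are dropped.

SQL:
SELECT a.product, b.name AS customer
FROM orders a
INNER JOIN customers b ON a.customer_id = b.id

Result:
product | customer
--------+---------
Chair   | Zoe     
Printer | Grace   


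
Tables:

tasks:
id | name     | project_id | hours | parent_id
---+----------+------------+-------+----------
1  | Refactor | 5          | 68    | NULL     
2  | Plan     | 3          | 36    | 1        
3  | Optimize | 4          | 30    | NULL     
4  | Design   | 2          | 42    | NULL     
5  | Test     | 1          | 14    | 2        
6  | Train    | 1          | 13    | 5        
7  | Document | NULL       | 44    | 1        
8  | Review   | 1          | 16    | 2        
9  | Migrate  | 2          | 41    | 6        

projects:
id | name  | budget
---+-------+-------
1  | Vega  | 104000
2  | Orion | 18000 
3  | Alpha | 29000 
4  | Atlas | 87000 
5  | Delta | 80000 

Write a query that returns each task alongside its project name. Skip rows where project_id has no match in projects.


INNER JOIN keeps only tasks rows whose project_id matches an id in projects. Walk through each task:
  - task 1 (Refactor): project_id=5 -> matches Delta
  - task 2 (Plan): project_id=3 -> matches Alpha
  - task 3 (Optimize): project_id=4 -> matches Atlas
  - task 4 (Design): project_id=2 -> matches Orion
  - task 5 (Test): project_id=1 -> matches Vega
  - task 6 (Train): project_id=1 -> matches Vega
  - task 7 (Document): project_id=NULL, no match -> dropped
  - task 8 (Review): project_id=1 -> matches Vega
  - task 9 (Migrate): project_id=2 -> matches Orion
So 1 of 9 rows is dropped.

SQL:
SELECT a.name, b.name AS project
FROM tasks a
INNER JOIN projects b ON a.project_id = b.id

Result:
name     | project
---------+--------
Refactor | Delta  
Plan     | Alpha  
Optimize | Atlas  
Design   | Orion  
Test     | Vega   
Train    | Vega   
Review   | Vega   
Migrate  | Orion  


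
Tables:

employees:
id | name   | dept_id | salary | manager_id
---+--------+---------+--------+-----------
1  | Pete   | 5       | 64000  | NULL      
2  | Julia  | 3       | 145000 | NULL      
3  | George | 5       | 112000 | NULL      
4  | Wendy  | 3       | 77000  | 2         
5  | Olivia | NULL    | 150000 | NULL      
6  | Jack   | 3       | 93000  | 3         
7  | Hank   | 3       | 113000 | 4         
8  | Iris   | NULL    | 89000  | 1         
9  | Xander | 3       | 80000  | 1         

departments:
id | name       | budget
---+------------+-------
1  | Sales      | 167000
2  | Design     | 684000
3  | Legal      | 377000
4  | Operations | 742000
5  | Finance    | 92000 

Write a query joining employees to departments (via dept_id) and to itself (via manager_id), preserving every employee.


Two LEFT JOINs from the same base table employees: one to departments via dept_id, one to employees itself via manager_id. Both are LEFT so every employee is preserved.
Match against departments:
  - employee 1 (Pete): dept_id=5 -> matches Finance
  - employee 2 (Julia): dept_id=3 -> matches Legal
  - employee 3 (George): dept_id=5 -> matches Finance
  - employee 4 (Wendy): dept_id=3 -> matches Legal
  - employee 5 (Olivia): dept_id=NULL, no match -> kept with NULL
  - employee 6 (Jack): dept_id=3 -> matches Legal
  - employee 7 (Hank): dept_id=3 -> matches Legal
  - employee 8 (Iris): dept_id=NULL, no match -> kept with NULL
  - employee 9 (Xander): dept_id=3 -> matches Legal
Match against employees (self):
  - employee 1 (Pete): manager_id=NULL -> NULL
  - employee 2 (Julia): manager_id=NULL -> NULL
  - employee 3 (George): manager_id=NULL -> NULL
  - employee 4 (Wendy): manager_id=2 -> Julia
  - employee 5 (Olivia): manager_id=NULL -> NULL
  - employee 6 (Jack): manager_id=3 -> George
  - employee 7 (Hank): manager_id=4 -> Wendy
  - employee 8 (Iris): manager_id=1 -> Pete
  - employee 9 (Xander): manager_id=1 -> Pete

SQL:
SELECT a.name, b.name AS department, c.name AS manager
FROM employees a
LEFT JOIN departments b ON a.dept_id = b.id
LEFT JOIN employees c ON a.manager_id = c.id

Result:
name   | department | manager
-------+------------+--------
Pete   | Finance    | NULL   
Julia  | Legal      | NULL   
George | Finance    | NULL   
Wendy  | Legal      | Julia  
Olivia | NULL       | NULL   
Jack   | Legal      | George 
Hank   | Legal      | Wendy  
Iris   | NULL       | Pete   
Xander | Legal      | Pete   


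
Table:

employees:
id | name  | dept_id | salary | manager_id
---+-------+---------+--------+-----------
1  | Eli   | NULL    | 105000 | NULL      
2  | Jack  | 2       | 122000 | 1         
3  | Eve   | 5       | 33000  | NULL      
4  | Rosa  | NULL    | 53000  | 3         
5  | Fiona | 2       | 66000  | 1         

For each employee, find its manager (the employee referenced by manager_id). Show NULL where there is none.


This is a self-join: employees is joined to a second copy of itself, matching each row's manager_id to another row's id. Use LEFT JOIN so rows with manager_id=NULL are kept.
  - employee 1 (Eli): manager_id=NULL -> NULL
  - employee 2 (Jack): manager_id=1 -> Eli
  - employee 3 (Eve): manager_id=NULL -> NULL
  - employee 4 (Rosa): manager_id=3 -> Eve
  - employee 5 (Fiona): manager_id=1 -> Eli

SQL:
SELECT a.name AS item, b.name AS manager
FROM employees a
LEFT JOIN employees b ON a.manager_id = b.id

Result:
item  | manager
------+--------
Eli   | NULL   
Jack  | Eli    
Eve   | NULL   
Rosa  | Eve    
Fiona | Eli    


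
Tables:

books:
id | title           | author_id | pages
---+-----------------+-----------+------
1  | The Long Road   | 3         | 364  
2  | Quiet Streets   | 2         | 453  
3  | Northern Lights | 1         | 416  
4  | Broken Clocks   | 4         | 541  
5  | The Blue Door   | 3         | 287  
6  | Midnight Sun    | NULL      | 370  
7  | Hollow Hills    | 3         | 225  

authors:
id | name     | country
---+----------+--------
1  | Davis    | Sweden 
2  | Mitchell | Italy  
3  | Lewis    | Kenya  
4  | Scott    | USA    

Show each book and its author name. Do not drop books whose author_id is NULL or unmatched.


LEFT JOIN keeps every row from books (the left table); where author_id has no match in authors, the author columns become NULL. Walk through each book:
  - book 1 (The Long Road): author_id=3 -> matches Lewis
  - book 2 (Quiet Streets): author_id=2 -> matches Mitchell
  - book 3 (Northern Lights): author_id=1 -> matches Davis
  - book 4 (Broken Clocks): author_id=4 -> matches Scott
  - book 5 (The Blue Door): author_id=3 -> matches Lewis
  - book 6 (Midnight Sun): author_id=NULL, no match -> kept with NULL
  - book 7 (Hollow Hills): author_id=3 -> matches Lewis
All 7 rows appear; 1 has NULL author.

SQL:
SELECT a.title, b.name AS author
FROM books a
LEFT JOIN authors b ON a.author_id = b.id

Result:
title           | author  
----------------+---------
The Long Road   | Lewis   
Quiet Streets   | Mitchell
Northern Lights | Davis   
Broken Clocks   | Scott   
The Blue Door   | Lewis   
Midnight Sun    | NULL    
Hollow Hills    | Lewis   


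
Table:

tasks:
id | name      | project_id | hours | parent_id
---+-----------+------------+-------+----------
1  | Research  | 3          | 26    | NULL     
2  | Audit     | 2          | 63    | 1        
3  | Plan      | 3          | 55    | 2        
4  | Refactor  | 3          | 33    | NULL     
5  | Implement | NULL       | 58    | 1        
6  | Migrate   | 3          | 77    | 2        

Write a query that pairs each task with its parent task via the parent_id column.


This is a self-join: tasks is joined to a second copy of itself, matching each row's parent_id to another row's id. Use LEFT JOIN so rows with parent_id=NULL are kept.
  - task 1 (Research): parent_id=NULL -> NULL
  - task 2 (Audit): parent_id=1 -> Research
  - task 3 (Plan): parent_id=2 -> Audit
  - task 4 (Refactor): parent_id=NULL -> NULL
  - task 5 (Implement): parent_id=1 -> Research
  - task 6 (Migrate): parent_id=2 -> Audit

SQL:
SELECT a.name AS item, b.name AS parent
FROM tasks a
LEFT JOIN tasks b ON a.parent_id = b.id

Result:
item      | parent  
----------+---------
Research  | NULL    
Audit     | Research
Plan      | Audit   
Refactor  | NULL    
Implement | Research
Migrate   | Audit   


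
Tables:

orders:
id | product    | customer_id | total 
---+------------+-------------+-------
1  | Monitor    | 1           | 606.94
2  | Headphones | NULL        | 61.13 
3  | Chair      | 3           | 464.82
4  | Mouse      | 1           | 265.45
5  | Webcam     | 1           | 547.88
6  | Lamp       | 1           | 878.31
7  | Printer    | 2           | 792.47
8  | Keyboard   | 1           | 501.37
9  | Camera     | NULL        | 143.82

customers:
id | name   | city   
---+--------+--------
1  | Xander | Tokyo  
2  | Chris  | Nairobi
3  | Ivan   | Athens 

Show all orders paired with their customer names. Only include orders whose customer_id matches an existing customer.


INNER JOIN keeps only orders rows whose customer_id matches an id in customers. Walk through each order:
  - order 1 (Monitor): customer_id=1 -> matches Xander
  - order 2 (Headphones): customer_id=NULL, no match -> dropped
  - order 3 (Chair): customer_id=3 -> matches Ivan
  - order 4 (Mouse): customer_id=1 -> matches Xander
  - order 5 (Webcam): customer_id=1 -> matches Xander
  - order 6 (Lamp): customer_id=1 -> matches Xander
  - order 7 (Printer): customer_id=2 -> matches Chris
  - order 8 (Keyboard): customer_id=1 -> matches Xander
  - order 9 (Camera): customer_id=NULL, no match -> dropped
So 2 of 9 rows are dropped.

SQL:
SELECT a.product, b.name AS customer
FROM orders a
INNER JOIN customers b ON a.customer_id = b.id

Result:
product  | customer
---------+---------
Monitor  | Xander  
Chair    | Ivan    
Mouse    | Xander  
Webcam   | Xander  
Lamp     | Xander  
Printer  | Chris   
Keyboard | Xander  


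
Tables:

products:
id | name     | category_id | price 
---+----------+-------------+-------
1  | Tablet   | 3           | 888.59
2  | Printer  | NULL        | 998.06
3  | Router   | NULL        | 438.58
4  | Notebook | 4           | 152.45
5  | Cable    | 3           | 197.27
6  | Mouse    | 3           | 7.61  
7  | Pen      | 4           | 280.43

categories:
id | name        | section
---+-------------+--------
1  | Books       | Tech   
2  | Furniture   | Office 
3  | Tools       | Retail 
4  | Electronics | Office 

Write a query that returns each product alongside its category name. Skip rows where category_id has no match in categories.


INNER JOIN keeps only products rows whose category_id matches an id in categories. Walk through each product:
  - product 1 (Tablet): category_id=3 -> matches Tools
  - product 2 (Printer): category_id=NULL, no match -> dropped
  - product 3 (Router): category_id=NULL, no match -> dropped
  - product 4 (Notebook): category_id=4 -> matches Electronics
  - product 5 (Cable): category_id=3 -> matches Tools
  - product 6 (Mouse): category_id=3 -> matches Tools
  - product 7 (Pen): category_id=4 -> matches Electronics
So 2 of 7 rows are dropped.

SQL:
SELECT a.name, b.name AS category
FROM products a
INNER JOIN categories b ON a.category_id = b.id

Result:
name     | category   
---------+------------
Tablet   | Tools      
Notebook | Electronics
Cable    | Tools      
Mouse    | Tools      
Pen      | Electronics


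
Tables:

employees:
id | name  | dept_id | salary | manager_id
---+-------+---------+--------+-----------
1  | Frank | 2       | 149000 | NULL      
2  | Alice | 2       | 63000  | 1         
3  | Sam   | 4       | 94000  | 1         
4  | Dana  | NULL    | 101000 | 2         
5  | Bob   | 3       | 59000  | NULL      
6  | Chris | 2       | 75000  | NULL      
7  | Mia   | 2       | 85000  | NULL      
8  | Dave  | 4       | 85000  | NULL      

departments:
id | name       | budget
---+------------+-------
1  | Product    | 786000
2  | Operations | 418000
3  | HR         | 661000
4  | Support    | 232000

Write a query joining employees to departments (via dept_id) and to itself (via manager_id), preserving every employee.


Two LEFT JOINs from the same base table employees: one to departments via dept_id, one to employees itself via manager_id. Both are LEFT so every employee is preserved.
Match against departments:
  - employee 1 (Frank): dept_id=2 -> matches Operations
  - employee 2 (Alice): dept_id=2 -> matches Operations
  - employee 3 (Sam): dept_id=4 -> matches Support
  - employee 4 (Dana): dept_id=NULL, no match -> kept with NULL
  - employee 5 (Bob): dept_id=3 -> matches HR
  - employee 6 (Chris): dept_id=2 -> matches Operations
  - employee 7 (Mia): dept_id=2 -> matches Operations
  - employee 8 (Dave): dept_id=4 -> matches Support
Match against employees (self):
  - employee 1 (Frank): manager_id=NULL -> NULL
  - employee 2 (Alice): manager_id=1 -> Frank
  - employee 3 (Sam): manager_id=1 -> Frank
  - employee 4 (Dana): manager_id=2 -> Alice
  - employee 5 (Bob): manager_id=NULL -> NULL
  - employee 6 (Chris): manager_id=NULL -> NULL
  - employee 7 (Mia): manager_id=NULL -> NULL
  - employee 8 (Dave): manager_id=NULL -> NULL

SQL:
SELECT a.name, b.name AS department, c.name AS manager
FROM employees a
LEFT JOIN departments b ON a.dept_id = b.id
LEFT JOIN employees c ON a.manager_id = c.id

Result:
name  | department | manager
------+------------+--------
Frank | Operations | NULL   
Alice | Operations | Frank  
Sam   | Support    | Frank  
Dana  | NULL       | Alice  
Bob   | HR         | NULL   
Chris | Operations | NULL   
Mia   | Operations | NULL   
Dave  | Support    | NULL   


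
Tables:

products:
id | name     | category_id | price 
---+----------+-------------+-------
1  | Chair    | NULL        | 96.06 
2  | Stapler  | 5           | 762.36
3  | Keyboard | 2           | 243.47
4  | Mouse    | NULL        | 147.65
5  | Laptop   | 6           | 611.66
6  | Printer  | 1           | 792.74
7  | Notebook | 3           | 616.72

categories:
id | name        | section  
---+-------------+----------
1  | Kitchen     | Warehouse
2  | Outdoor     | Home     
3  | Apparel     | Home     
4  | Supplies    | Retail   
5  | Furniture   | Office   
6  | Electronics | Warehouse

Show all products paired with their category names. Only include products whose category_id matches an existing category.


INNER JOIN keeps only products rows whose category_id matches an id in categories. Walk through each product:
  - product 1 (Chair): category_id=NULL, no match -> dropped
  - product 2 (Stapler): category_id=5 -> matches Furniture
  - product 3 (Keyboard): category_id=2 -> matches Outdoor
  - product 4 (Mouse): category_id=NULL, no match -> dropped
  - product 5 (Laptop): category_id=6 -> matches Electronics
  - product 6 (Printer): category_id=1 -> matches Kitchen
  - product 7 (Notebook): category_id=3 -> matches Apparel
So 2 of 7 rows are dropped.

SQL:
SELECT a.name, b.name AS category
FROM products a
INNER JOIN categories b ON a.category_id = b.id

Result:
name     | category   
---------+------------
Stapler  | Furniture  
Keyboard | Outdoor    
Laptop   | Electronics
Printer  | Kitchen    
Notebook | Apparel    


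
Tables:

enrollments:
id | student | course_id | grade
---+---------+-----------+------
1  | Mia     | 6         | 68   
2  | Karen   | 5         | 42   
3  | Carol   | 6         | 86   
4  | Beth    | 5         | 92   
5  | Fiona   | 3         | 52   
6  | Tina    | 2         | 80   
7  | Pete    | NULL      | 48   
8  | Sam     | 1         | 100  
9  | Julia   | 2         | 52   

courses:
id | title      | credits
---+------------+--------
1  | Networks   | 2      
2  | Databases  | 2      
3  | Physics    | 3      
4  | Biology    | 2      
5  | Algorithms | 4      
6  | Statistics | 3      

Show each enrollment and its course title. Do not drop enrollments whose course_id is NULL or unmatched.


LEFT JOIN keeps every row from enrollments (the left table); where course_id has no match in courses, the course columns become NULL. Walk through each enrollment:
  - enrollment 1 (Mia): course_id=6 -> matches Statistics
  - enrollment 2 (Karen): course_id=5 -> matches Algorithms
  - enrollment 3 (Carol): course_id=6 -> matches Statistics
  - enrollment 4 (Beth): course_id=5 -> matches Algorithms
  - enrollment 5 (Fiona): course_id=3 -> matches Physics
  - enrollment 6 (Tina): course_id=2 -> matches Databases
  - enrollment 7 (Pete): course_id=NULL, no match -> kept with NULL
  - enrollment 8 (Sam): course_id=1 -> matches Networks
  - enrollment 9 (Julia): course_id=2 -> matches Databases
All 9 rows appear; 1 has NULL course.

SQL:
SELECT a.student, b.title AS course
FROM enrollments a
LEFT JOIN courses b ON a.course_id = b.id

Result:
student | course    
--------+-----------
Mia     | Statistics
Karen   | Algorithms
Carol   | Statistics
Beth    | Algorithms
Fiona   | Physics   
Tina    | Databases 
Pete    | NULL      
Sam     | Networks  
Julia   | Databases 


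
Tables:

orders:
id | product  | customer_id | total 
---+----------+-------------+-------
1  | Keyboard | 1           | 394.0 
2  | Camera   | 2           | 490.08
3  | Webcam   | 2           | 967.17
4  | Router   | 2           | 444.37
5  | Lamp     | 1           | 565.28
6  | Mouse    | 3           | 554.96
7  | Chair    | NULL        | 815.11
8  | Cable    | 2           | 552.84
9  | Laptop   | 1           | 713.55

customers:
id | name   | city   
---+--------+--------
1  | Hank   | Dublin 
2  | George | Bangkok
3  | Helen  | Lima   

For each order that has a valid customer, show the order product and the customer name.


INNER JOIN keeps only orders rows whose customer_id matches an id in customers. Walk through each order:
  - order 1 (Keyboard): customer_id=1 -> matches Hank
  - order 2 (Camera): customer_id=2 -> matches George
  - order 3 (Webcam): customer_id=2 -> matches George
  - order 4 (Router): customer_id=2 -> matches George
  - order 5 (Lamp): customer_id=1 -> matches Hank
  - order 6 (Mouse): customer_id=3 -> matches Helen
  - order 7 (Chair): customer_id=NULL, no match -> dropped
  - order 8 (Cable): customer_id=2 -> matches George
  - order 9 (Laptop): customer_id=1 -> matches Hank
So 1 of 9 rows is dropped.

SQL:
SELECT a.product, b.name AS customer
FROM orders a
INNER JOIN customers b ON a.customer_id = b.id

Result:
product  | customer
---------+---------
Keyboard | Hank    
Camera   | George  
Webcam   | George  
Router   | George  
Lamp     | Hank    
Mouse    | Helen   
Cable    | George  
Laptop   | Hank    


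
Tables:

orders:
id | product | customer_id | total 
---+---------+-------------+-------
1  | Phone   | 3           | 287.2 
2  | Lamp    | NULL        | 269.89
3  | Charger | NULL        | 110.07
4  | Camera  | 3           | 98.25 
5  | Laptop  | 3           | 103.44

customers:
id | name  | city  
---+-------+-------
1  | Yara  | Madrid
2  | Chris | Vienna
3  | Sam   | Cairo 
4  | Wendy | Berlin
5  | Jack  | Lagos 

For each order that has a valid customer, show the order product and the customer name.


INNER JOIN keeps only orders rows whose customer_id matches an id in customers. Walk through each order:
  - order 1 (Phone): customer_id=3 -> matches Sam
  - order 2 (Lamp): customer_id=NULL, no match -> dropped
  - order 3 (Charger): customer_id=NULL, no match -> dropped
  - order 4 (Camera): customer_id=3 -> matches Sam
  - order 5 (Laptop): customer_id=3 -> matches Sam
So 2 of 5 rows are dropped.

SQL:
SELECT a.product, b.name AS customer
FROM orders a
INNER JOIN customers b ON a.customer_id = b.id

Result:
product | customer
--------+---------
Phone   | Sam     
Camera  | Sam     
Laptop  | Sam     
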